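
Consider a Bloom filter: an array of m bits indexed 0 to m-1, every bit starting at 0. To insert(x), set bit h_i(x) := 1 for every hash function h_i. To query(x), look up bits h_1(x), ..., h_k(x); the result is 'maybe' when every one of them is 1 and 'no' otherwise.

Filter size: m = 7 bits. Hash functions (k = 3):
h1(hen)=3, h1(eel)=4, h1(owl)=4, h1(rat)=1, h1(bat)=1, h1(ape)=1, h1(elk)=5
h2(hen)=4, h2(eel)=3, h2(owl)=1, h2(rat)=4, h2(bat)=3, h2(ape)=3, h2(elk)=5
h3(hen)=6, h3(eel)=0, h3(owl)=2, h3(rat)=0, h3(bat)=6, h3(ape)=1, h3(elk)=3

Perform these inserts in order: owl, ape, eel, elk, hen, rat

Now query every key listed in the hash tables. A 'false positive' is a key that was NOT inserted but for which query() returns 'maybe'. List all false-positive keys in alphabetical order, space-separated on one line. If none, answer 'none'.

Answer: bat

Derivation:
Start: bits=0000000
After insert 'owl': sets bits 1 2 4 -> bits=0110100
After insert 'ape': sets bits 1 3 -> bits=0111100
After insert 'eel': sets bits 0 3 4 -> bits=1111100
After insert 'elk': sets bits 3 5 -> bits=1111110
After insert 'hen': sets bits 3 4 6 -> bits=1111111
After insert 'rat': sets bits 0 1 4 -> bits=1111111
Not inserted: bat — query each against bits=1111111:
query bat: checks bit1=1, bit3=1, bit6=1 (all 1) -> maybe => FALSE POSITIVE
False positives (alphabetical): bat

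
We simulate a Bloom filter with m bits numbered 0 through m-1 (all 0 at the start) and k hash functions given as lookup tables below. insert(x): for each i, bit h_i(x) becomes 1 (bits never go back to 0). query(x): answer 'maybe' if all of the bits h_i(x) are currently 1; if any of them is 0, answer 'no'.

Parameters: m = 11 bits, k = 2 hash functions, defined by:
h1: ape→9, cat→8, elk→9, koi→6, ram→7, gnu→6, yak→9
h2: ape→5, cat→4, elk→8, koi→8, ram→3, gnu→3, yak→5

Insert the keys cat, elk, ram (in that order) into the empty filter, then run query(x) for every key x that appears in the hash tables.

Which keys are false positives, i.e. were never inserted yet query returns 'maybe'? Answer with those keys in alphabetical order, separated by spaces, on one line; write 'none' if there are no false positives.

Answer: none

Derivation:
Start: bits=00000000000
After insert 'cat': sets bits 4 8 -> bits=00001000100
After insert 'elk': sets bits 8 9 -> bits=00001000110
After insert 'ram': sets bits 3 7 -> bits=00011001110
Not inserted: ape gnu koi yak — query each against bits=00011001110:
query ape: checks bit5=0, bit9=1 (has a 0) -> no => not a false positive
query gnu: checks bit3=1, bit6=0 (has a 0) -> no => not a false positive
query koi: checks bit6=0, bit8=1 (has a 0) -> no => not a false positive
query yak: checks bit5=0, bit9=1 (has a 0) -> no => not a false positive
False positives (alphabetical): none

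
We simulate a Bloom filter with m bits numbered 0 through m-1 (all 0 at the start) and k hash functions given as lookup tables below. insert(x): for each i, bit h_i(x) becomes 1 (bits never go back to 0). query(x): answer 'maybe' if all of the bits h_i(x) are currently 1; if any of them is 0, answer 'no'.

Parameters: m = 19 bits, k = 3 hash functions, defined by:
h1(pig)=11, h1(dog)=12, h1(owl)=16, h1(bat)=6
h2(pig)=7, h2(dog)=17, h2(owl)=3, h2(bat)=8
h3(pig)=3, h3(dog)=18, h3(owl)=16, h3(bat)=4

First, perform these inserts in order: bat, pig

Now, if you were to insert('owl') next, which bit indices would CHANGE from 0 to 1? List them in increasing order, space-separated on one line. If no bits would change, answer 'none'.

Start: bits=0000000000000000000
After insert 'bat': sets bits 4 6 8 -> bits=0000101010000000000
After insert 'pig': sets bits 3 7 11 -> bits=0001101110010000000
insert 'owl' would touch bits 3 16; currently bit3=1, bit16=0
Bits that are 0 among those (would change 0->1): 16

Answer: 16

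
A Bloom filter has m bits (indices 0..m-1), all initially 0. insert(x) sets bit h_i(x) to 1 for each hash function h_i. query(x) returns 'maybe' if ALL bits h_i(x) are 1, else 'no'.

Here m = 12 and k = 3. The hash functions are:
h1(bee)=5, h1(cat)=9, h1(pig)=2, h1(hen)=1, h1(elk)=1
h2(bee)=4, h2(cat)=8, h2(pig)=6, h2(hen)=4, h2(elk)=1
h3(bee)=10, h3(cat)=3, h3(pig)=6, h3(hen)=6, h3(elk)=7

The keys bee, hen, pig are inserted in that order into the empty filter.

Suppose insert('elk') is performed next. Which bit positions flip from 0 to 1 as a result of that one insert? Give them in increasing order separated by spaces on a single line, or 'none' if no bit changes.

Answer: 7

Derivation:
Start: bits=000000000000
After insert 'bee': sets bits 4 5 10 -> bits=000011000010
After insert 'hen': sets bits 1 4 6 -> bits=010011100010
After insert 'pig': sets bits 2 6 -> bits=011011100010
insert 'elk' would touch bits 1 7; currently bit1=1, bit7=0
Bits that are 0 among those (would change 0->1): 7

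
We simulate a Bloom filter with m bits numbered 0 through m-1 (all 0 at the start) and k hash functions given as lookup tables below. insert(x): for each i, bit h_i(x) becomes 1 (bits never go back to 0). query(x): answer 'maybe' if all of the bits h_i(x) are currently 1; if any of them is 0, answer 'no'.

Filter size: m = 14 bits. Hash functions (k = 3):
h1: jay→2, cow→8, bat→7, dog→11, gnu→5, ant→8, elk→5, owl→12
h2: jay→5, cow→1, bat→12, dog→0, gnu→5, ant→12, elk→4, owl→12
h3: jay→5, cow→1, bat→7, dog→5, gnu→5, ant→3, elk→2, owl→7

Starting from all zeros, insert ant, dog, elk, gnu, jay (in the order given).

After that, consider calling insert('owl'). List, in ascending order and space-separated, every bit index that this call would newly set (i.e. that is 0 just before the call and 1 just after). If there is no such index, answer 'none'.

Start: bits=00000000000000
After insert 'ant': sets bits 3 8 12 -> bits=00010000100010
After insert 'dog': sets bits 0 5 11 -> bits=10010100100110
After insert 'elk': sets bits 2 4 5 -> bits=10111100100110
After insert 'gnu': sets bits 5 -> bits=10111100100110
After insert 'jay': sets bits 2 5 -> bits=10111100100110
insert 'owl' would touch bits 7 12; currently bit7=0, bit12=1
Bits that are 0 among those (would change 0->1): 7

Answer: 7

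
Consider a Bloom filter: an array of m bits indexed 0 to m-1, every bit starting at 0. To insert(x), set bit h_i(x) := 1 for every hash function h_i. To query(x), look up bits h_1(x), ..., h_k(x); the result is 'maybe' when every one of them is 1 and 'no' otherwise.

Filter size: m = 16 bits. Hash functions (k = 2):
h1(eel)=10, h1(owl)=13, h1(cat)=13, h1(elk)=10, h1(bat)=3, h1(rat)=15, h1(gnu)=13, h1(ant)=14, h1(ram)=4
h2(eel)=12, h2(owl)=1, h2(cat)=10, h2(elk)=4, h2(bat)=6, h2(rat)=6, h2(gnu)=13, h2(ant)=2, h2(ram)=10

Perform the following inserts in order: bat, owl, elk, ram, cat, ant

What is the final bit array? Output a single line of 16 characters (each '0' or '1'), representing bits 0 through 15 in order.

Answer: 0111101000100110

Derivation:
Start: bits=0000000000000000
After insert 'bat': sets bits 3 6 -> bits=0001001000000000
After insert 'owl': sets bits 1 13 -> bits=0101001000000100
After insert 'elk': sets bits 4 10 -> bits=0101101000100100
After insert 'ram': sets bits 4 10 -> bits=0101101000100100
After insert 'cat': sets bits 10 13 -> bits=0101101000100100
After insert 'ant': sets bits 2 14 -> bits=0111101000100110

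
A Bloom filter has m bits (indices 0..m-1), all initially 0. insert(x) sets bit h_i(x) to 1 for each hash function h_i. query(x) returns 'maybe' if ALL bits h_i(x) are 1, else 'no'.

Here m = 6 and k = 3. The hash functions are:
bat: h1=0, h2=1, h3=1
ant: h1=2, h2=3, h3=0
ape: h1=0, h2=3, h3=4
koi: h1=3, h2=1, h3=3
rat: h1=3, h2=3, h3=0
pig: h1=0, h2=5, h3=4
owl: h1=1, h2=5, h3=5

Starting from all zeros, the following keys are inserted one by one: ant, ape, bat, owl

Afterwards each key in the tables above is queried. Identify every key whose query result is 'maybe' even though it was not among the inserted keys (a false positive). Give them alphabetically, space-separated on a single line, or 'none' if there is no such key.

Start: bits=000000
After insert 'ant': sets bits 0 2 3 -> bits=101100
After insert 'ape': sets bits 0 3 4 -> bits=101110
After insert 'bat': sets bits 0 1 -> bits=111110
After insert 'owl': sets bits 1 5 -> bits=111111
Not inserted: koi pig rat — query each against bits=111111:
query koi: checks bit1=1, bit3=1 (all 1) -> maybe => FALSE POSITIVE
query pig: checks bit0=1, bit4=1, bit5=1 (all 1) -> maybe => FALSE POSITIVE
query rat: checks bit0=1, bit3=1 (all 1) -> maybe => FALSE POSITIVE
False positives (alphabetical): koi pig rat

Answer: koi pig rat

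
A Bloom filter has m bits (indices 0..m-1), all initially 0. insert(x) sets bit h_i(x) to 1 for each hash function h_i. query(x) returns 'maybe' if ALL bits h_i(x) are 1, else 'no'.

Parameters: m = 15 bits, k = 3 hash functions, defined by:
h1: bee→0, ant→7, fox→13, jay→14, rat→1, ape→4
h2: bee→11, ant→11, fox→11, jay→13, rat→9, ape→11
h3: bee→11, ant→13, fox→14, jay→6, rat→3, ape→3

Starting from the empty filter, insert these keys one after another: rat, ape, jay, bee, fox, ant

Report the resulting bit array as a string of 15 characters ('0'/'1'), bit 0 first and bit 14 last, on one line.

Start: bits=000000000000000
After insert 'rat': sets bits 1 3 9 -> bits=010100000100000
After insert 'ape': sets bits 3 4 11 -> bits=010110000101000
After insert 'jay': sets bits 6 13 14 -> bits=010110100101011
After insert 'bee': sets bits 0 11 -> bits=110110100101011
After insert 'fox': sets bits 11 13 14 -> bits=110110100101011
After insert 'ant': sets bits 7 11 13 -> bits=110110110101011

Answer: 110110110101011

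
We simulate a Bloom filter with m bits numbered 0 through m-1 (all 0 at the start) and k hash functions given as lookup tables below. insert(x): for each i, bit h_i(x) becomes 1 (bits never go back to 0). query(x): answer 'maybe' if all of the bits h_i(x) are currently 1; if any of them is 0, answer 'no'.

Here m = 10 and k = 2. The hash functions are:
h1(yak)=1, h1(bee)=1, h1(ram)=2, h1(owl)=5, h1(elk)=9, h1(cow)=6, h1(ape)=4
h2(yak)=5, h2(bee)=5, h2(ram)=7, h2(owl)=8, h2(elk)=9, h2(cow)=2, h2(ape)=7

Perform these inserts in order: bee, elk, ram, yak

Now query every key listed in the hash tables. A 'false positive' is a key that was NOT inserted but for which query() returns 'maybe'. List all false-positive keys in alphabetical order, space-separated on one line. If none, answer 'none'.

Answer: none

Derivation:
Start: bits=0000000000
After insert 'bee': sets bits 1 5 -> bits=0100010000
After insert 'elk': sets bits 9 -> bits=0100010001
After insert 'ram': sets bits 2 7 -> bits=0110010101
After insert 'yak': sets bits 1 5 -> bits=0110010101
Not inserted: ape cow owl — query each against bits=0110010101:
query ape: checks bit4=0, bit7=1 (has a 0) -> no => not a false positive
query cow: checks bit2=1, bit6=0 (has a 0) -> no => not a false positive
query owl: checks bit5=1, bit8=0 (has a 0) -> no => not a false positive
False positives (alphabetical): none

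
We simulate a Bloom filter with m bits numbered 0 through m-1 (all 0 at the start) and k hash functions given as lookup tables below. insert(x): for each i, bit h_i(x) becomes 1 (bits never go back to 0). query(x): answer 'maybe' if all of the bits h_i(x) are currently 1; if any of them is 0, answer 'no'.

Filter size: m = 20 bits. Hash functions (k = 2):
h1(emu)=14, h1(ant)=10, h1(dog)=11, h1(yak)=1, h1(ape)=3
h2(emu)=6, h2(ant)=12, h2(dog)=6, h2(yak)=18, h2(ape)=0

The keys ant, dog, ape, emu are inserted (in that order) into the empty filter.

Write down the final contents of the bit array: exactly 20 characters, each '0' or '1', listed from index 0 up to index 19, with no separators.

Start: bits=00000000000000000000
After insert 'ant': sets bits 10 12 -> bits=00000000001010000000
After insert 'dog': sets bits 6 11 -> bits=00000010001110000000
After insert 'ape': sets bits 0 3 -> bits=10010010001110000000
After insert 'emu': sets bits 6 14 -> bits=10010010001110100000

Answer: 10010010001110100000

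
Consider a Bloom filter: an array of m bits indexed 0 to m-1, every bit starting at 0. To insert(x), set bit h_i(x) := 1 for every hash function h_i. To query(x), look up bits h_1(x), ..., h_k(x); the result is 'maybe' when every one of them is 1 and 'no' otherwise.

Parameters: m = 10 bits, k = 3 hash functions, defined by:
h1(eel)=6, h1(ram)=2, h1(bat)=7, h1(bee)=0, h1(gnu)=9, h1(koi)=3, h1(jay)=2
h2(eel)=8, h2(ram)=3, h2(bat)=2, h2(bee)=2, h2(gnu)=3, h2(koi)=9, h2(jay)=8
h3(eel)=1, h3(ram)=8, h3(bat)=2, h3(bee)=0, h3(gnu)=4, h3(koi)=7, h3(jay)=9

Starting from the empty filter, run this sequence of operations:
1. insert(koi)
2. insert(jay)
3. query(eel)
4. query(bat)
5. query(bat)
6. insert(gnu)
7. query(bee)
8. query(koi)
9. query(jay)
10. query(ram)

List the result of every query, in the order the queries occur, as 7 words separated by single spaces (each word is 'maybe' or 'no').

Start: bits=0000000000
Op 1: insert koi -> sets bits 3 7 9 -> bits=0001000101
Op 2: insert jay -> sets bits 2 8 9 -> bits=0011000111
Op 3: query eel -> checks bit1=0, bit6=0, bit8=1 (has a 0) -> no
Op 4: query bat -> checks bit2=1, bit7=1 (all 1) -> maybe
Op 5: query bat -> checks bit2=1, bit7=1 (all 1) -> maybe
Op 6: insert gnu -> sets bits 3 4 9 -> bits=0011100111
Op 7: query bee -> checks bit0=0, bit2=1 (has a 0) -> no
Op 8: query koi -> checks bit3=1, bit7=1, bit9=1 (all 1) -> maybe
Op 9: query jay -> checks bit2=1, bit8=1, bit9=1 (all 1) -> maybe
Op 10: query ram -> checks bit2=1, bit3=1, bit8=1 (all 1) -> maybe
Query results in order: no maybe maybe no maybe maybe maybe

Answer: no maybe maybe no maybe maybe maybe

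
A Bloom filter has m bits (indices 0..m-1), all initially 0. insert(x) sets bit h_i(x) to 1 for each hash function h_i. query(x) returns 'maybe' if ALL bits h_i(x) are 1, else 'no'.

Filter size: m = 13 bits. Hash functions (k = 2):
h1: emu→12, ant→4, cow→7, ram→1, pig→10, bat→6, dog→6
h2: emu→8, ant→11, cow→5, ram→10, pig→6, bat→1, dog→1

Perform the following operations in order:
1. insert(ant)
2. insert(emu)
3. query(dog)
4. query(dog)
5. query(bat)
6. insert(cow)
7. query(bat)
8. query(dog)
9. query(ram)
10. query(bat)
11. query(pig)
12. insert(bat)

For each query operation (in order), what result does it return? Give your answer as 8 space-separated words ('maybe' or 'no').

Start: bits=0000000000000
Op 1: insert ant -> sets bits 4 11 -> bits=0000100000010
Op 2: insert emu -> sets bits 8 12 -> bits=0000100010011
Op 3: query dog -> checks bit1=0, bit6=0 (has a 0) -> no
Op 4: query dog -> checks bit1=0, bit6=0 (has a 0) -> no
Op 5: query bat -> checks bit1=0, bit6=0 (has a 0) -> no
Op 6: insert cow -> sets bits 5 7 -> bits=0000110110011
Op 7: query bat -> checks bit1=0, bit6=0 (has a 0) -> no
Op 8: query dog -> checks bit1=0, bit6=0 (has a 0) -> no
Op 9: query ram -> checks bit1=0, bit10=0 (has a 0) -> no
Op 10: query bat -> checks bit1=0, bit6=0 (has a 0) -> no
Op 11: query pig -> checks bit6=0, bit10=0 (has a 0) -> no
Op 12: insert bat -> sets bits 1 6 -> bits=0100111110011
Query results in order: no no no no no no no no

Answer: no no no no no no no no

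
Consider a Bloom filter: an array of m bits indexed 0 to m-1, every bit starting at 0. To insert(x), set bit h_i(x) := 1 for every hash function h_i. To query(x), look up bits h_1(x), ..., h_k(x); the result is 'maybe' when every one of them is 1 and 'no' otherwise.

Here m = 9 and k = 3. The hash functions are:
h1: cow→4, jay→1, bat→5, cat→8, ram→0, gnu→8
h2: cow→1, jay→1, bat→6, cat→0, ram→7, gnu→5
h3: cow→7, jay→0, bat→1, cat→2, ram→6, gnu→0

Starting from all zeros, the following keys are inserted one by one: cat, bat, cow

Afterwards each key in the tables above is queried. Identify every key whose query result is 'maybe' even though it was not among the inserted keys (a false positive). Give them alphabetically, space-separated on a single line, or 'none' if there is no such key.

Start: bits=000000000
After insert 'cat': sets bits 0 2 8 -> bits=101000001
After insert 'bat': sets bits 1 5 6 -> bits=111001101
After insert 'cow': sets bits 1 4 7 -> bits=111011111
Not inserted: gnu jay ram — query each against bits=111011111:
query gnu: checks bit0=1, bit5=1, bit8=1 (all 1) -> maybe => FALSE POSITIVE
query jay: checks bit0=1, bit1=1 (all 1) -> maybe => FALSE POSITIVE
query ram: checks bit0=1, bit6=1, bit7=1 (all 1) -> maybe => FALSE POSITIVE
False positives (alphabetical): gnu jay ram

Answer: gnu jay ram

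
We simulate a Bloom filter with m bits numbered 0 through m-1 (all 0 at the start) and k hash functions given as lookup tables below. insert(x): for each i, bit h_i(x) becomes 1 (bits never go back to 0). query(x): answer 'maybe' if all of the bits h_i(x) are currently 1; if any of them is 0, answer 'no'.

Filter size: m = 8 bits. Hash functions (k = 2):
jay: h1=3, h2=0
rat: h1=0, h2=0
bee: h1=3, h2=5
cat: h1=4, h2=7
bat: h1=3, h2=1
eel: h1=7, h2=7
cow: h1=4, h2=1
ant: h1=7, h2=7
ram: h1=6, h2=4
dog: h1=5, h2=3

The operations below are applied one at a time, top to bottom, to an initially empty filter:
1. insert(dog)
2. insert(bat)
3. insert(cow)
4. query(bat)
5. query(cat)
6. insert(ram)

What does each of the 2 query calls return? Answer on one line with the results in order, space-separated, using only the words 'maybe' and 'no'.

Start: bits=00000000
Op 1: insert dog -> sets bits 3 5 -> bits=00010100
Op 2: insert bat -> sets bits 1 3 -> bits=01010100
Op 3: insert cow -> sets bits 1 4 -> bits=01011100
Op 4: query bat -> checks bit1=1, bit3=1 (all 1) -> maybe
Op 5: query cat -> checks bit4=1, bit7=0 (has a 0) -> no
Op 6: insert ram -> sets bits 4 6 -> bits=01011110
Query results in order: maybe no

Answer: maybe no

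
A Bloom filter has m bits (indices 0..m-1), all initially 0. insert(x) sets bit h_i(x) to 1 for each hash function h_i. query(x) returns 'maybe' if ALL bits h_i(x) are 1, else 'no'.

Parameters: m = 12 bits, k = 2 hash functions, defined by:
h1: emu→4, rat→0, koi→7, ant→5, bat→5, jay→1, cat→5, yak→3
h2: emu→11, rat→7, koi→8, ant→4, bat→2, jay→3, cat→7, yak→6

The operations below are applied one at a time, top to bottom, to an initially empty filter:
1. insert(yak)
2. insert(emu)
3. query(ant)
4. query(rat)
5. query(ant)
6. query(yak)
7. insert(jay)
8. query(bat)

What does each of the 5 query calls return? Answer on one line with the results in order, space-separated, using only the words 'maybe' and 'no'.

Answer: no no no maybe no

Derivation:
Start: bits=000000000000
Op 1: insert yak -> sets bits 3 6 -> bits=000100100000
Op 2: insert emu -> sets bits 4 11 -> bits=000110100001
Op 3: query ant -> checks bit4=1, bit5=0 (has a 0) -> no
Op 4: query rat -> checks bit0=0, bit7=0 (has a 0) -> no
Op 5: query ant -> checks bit4=1, bit5=0 (has a 0) -> no
Op 6: query yak -> checks bit3=1, bit6=1 (all 1) -> maybe
Op 7: insert jay -> sets bits 1 3 -> bits=010110100001
Op 8: query bat -> checks bit2=0, bit5=0 (has a 0) -> no
Query results in order: no no no maybe no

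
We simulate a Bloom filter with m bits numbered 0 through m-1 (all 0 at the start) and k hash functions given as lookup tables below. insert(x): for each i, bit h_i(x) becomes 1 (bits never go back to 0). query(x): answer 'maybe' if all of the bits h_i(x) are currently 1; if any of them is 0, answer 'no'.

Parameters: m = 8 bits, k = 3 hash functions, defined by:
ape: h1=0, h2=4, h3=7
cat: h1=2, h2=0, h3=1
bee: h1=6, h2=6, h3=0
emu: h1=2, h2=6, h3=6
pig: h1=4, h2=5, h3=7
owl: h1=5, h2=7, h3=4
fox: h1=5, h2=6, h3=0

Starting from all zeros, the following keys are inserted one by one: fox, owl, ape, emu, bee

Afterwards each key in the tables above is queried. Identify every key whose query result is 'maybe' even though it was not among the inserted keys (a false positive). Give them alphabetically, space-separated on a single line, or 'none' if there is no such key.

Start: bits=00000000
After insert 'fox': sets bits 0 5 6 -> bits=10000110
After insert 'owl': sets bits 4 5 7 -> bits=10001111
After insert 'ape': sets bits 0 4 7 -> bits=10001111
After insert 'emu': sets bits 2 6 -> bits=10101111
After insert 'bee': sets bits 0 6 -> bits=10101111
Not inserted: cat pig — query each against bits=10101111:
query cat: checks bit0=1, bit1=0, bit2=1 (has a 0) -> no => not a false positive
query pig: checks bit4=1, bit5=1, bit7=1 (all 1) -> maybe => FALSE POSITIVE
False positives (alphabetical): pig

Answer: pig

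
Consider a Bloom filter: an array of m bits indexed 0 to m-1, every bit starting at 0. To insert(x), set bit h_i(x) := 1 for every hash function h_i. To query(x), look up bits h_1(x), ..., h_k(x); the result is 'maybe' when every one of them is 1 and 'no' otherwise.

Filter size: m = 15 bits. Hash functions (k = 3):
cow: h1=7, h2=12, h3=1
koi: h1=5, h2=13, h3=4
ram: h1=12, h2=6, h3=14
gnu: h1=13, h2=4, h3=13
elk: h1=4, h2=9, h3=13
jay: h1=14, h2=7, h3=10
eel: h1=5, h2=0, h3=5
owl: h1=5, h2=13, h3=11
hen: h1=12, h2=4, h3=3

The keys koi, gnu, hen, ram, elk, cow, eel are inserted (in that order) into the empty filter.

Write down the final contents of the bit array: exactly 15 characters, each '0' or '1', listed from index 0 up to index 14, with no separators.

Start: bits=000000000000000
After insert 'koi': sets bits 4 5 13 -> bits=000011000000010
After insert 'gnu': sets bits 4 13 -> bits=000011000000010
After insert 'hen': sets bits 3 4 12 -> bits=000111000000110
After insert 'ram': sets bits 6 12 14 -> bits=000111100000111
After insert 'elk': sets bits 4 9 13 -> bits=000111100100111
After insert 'cow': sets bits 1 7 12 -> bits=010111110100111
After insert 'eel': sets bits 0 5 -> bits=110111110100111

Answer: 110111110100111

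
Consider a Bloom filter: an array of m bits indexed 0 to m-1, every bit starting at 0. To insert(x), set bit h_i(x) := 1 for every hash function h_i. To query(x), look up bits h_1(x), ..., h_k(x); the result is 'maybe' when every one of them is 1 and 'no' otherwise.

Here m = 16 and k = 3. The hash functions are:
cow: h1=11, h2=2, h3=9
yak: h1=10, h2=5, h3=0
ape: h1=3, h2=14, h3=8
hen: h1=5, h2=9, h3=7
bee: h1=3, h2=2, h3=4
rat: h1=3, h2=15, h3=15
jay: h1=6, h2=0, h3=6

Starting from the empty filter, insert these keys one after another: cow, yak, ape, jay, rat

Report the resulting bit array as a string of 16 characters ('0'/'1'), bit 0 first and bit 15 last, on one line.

Start: bits=0000000000000000
After insert 'cow': sets bits 2 9 11 -> bits=0010000001010000
After insert 'yak': sets bits 0 5 10 -> bits=1010010001110000
After insert 'ape': sets bits 3 8 14 -> bits=1011010011110010
After insert 'jay': sets bits 0 6 -> bits=1011011011110010
After insert 'rat': sets bits 3 15 -> bits=1011011011110011

Answer: 1011011011110011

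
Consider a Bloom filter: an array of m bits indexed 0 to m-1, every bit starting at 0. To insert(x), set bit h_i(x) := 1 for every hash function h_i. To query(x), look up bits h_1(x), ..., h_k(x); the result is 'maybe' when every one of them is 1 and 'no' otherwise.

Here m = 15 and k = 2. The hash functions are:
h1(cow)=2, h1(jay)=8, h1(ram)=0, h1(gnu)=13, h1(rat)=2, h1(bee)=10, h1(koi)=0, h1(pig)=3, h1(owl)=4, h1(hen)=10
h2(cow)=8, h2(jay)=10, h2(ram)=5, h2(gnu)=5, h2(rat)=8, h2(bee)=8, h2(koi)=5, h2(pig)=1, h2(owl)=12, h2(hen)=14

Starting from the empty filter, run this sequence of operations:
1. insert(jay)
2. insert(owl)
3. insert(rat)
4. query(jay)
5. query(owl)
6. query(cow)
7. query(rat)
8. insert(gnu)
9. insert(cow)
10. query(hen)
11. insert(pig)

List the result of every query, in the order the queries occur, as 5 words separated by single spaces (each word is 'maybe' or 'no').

Start: bits=000000000000000
Op 1: insert jay -> sets bits 8 10 -> bits=000000001010000
Op 2: insert owl -> sets bits 4 12 -> bits=000010001010100
Op 3: insert rat -> sets bits 2 8 -> bits=001010001010100
Op 4: query jay -> checks bit8=1, bit10=1 (all 1) -> maybe
Op 5: query owl -> checks bit4=1, bit12=1 (all 1) -> maybe
Op 6: query cow -> checks bit2=1, bit8=1 (all 1) -> maybe
Op 7: query rat -> checks bit2=1, bit8=1 (all 1) -> maybe
Op 8: insert gnu -> sets bits 5 13 -> bits=001011001010110
Op 9: insert cow -> sets bits 2 8 -> bits=001011001010110
Op 10: query hen -> checks bit10=1, bit14=0 (has a 0) -> no
Op 11: insert pig -> sets bits 1 3 -> bits=011111001010110
Query results in order: maybe maybe maybe maybe no

Answer: maybe maybe maybe maybe no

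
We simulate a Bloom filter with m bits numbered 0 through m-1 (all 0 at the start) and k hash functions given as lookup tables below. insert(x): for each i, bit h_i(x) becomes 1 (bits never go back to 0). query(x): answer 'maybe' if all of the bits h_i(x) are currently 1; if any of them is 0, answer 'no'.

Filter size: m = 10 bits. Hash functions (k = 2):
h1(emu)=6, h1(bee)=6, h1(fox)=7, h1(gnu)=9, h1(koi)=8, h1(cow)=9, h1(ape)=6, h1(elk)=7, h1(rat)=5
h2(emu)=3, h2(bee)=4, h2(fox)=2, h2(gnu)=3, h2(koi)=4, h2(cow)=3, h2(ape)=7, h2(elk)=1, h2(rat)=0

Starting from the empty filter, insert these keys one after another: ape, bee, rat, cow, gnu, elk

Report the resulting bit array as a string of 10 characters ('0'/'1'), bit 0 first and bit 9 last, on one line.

Start: bits=0000000000
After insert 'ape': sets bits 6 7 -> bits=0000001100
After insert 'bee': sets bits 4 6 -> bits=0000101100
After insert 'rat': sets bits 0 5 -> bits=1000111100
After insert 'cow': sets bits 3 9 -> bits=1001111101
After insert 'gnu': sets bits 3 9 -> bits=1001111101
After insert 'elk': sets bits 1 7 -> bits=1101111101

Answer: 1101111101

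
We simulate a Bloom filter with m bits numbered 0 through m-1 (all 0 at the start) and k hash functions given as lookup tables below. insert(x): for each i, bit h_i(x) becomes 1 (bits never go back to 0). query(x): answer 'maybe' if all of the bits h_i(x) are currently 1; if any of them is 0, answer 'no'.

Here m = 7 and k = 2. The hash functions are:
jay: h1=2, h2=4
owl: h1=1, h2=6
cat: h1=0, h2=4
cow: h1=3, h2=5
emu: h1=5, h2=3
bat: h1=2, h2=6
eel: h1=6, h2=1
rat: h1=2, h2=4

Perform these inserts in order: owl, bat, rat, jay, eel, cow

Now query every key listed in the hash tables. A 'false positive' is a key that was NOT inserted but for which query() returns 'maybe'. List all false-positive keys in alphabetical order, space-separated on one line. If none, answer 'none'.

Start: bits=0000000
After insert 'owl': sets bits 1 6 -> bits=0100001
After insert 'bat': sets bits 2 6 -> bits=0110001
After insert 'rat': sets bits 2 4 -> bits=0110101
After insert 'jay': sets bits 2 4 -> bits=0110101
After insert 'eel': sets bits 1 6 -> bits=0110101
After insert 'cow': sets bits 3 5 -> bits=0111111
Not inserted: cat emu — query each against bits=0111111:
query cat: checks bit0=0, bit4=1 (has a 0) -> no => not a false positive
query emu: checks bit3=1, bit5=1 (all 1) -> maybe => FALSE POSITIVE
False positives (alphabetical): emu

Answer: emu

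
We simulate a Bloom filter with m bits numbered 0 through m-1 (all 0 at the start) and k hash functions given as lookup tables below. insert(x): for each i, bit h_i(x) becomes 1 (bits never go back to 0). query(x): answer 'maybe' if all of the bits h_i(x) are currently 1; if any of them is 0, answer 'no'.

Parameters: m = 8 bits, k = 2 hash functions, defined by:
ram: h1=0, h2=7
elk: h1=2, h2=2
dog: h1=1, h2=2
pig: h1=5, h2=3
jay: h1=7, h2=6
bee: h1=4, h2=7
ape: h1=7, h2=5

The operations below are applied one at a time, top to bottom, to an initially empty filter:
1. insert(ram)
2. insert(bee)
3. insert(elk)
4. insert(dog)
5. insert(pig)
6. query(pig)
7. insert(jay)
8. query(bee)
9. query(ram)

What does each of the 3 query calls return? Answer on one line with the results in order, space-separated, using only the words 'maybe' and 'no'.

Answer: maybe maybe maybe

Derivation:
Start: bits=00000000
Op 1: insert ram -> sets bits 0 7 -> bits=10000001
Op 2: insert bee -> sets bits 4 7 -> bits=10001001
Op 3: insert elk -> sets bits 2 -> bits=10101001
Op 4: insert dog -> sets bits 1 2 -> bits=11101001
Op 5: insert pig -> sets bits 3 5 -> bits=11111101
Op 6: query pig -> checks bit3=1, bit5=1 (all 1) -> maybe
Op 7: insert jay -> sets bits 6 7 -> bits=11111111
Op 8: query bee -> checks bit4=1, bit7=1 (all 1) -> maybe
Op 9: query ram -> checks bit0=1, bit7=1 (all 1) -> maybe
Query results in order: maybe maybe maybe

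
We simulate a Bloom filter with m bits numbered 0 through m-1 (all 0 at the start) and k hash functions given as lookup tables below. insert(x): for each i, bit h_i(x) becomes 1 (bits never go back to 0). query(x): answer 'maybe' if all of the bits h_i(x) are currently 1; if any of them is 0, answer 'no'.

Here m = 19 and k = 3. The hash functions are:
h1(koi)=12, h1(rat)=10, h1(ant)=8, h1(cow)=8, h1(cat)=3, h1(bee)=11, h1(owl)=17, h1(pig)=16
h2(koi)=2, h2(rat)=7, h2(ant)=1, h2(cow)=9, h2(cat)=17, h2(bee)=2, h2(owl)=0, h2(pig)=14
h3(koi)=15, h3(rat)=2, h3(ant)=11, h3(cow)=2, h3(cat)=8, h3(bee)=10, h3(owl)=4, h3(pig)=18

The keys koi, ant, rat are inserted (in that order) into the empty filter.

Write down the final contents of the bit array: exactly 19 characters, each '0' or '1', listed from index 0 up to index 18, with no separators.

Start: bits=0000000000000000000
After insert 'koi': sets bits 2 12 15 -> bits=0010000000001001000
After insert 'ant': sets bits 1 8 11 -> bits=0110000010011001000
After insert 'rat': sets bits 2 7 10 -> bits=0110000110111001000

Answer: 0110000110111001000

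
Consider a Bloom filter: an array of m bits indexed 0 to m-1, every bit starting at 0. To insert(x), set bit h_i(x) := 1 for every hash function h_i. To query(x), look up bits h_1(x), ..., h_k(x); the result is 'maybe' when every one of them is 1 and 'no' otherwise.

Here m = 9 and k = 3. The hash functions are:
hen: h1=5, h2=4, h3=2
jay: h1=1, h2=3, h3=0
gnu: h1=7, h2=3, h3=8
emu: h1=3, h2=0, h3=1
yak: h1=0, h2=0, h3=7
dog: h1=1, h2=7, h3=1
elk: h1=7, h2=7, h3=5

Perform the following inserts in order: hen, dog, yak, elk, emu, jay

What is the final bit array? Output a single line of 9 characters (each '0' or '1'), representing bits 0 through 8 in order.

Start: bits=000000000
After insert 'hen': sets bits 2 4 5 -> bits=001011000
After insert 'dog': sets bits 1 7 -> bits=011011010
After insert 'yak': sets bits 0 7 -> bits=111011010
After insert 'elk': sets bits 5 7 -> bits=111011010
After insert 'emu': sets bits 0 1 3 -> bits=111111010
After insert 'jay': sets bits 0 1 3 -> bits=111111010

Answer: 111111010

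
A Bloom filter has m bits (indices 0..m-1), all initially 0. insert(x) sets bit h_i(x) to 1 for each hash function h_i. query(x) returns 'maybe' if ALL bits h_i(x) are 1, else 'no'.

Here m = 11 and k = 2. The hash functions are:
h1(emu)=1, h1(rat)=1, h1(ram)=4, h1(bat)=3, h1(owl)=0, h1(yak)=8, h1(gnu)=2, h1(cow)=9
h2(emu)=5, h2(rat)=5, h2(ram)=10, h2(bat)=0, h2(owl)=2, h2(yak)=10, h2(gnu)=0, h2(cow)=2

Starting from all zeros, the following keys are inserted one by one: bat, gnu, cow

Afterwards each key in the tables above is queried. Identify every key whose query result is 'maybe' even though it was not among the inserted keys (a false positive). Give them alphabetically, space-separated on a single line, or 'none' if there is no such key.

Start: bits=00000000000
After insert 'bat': sets bits 0 3 -> bits=10010000000
After insert 'gnu': sets bits 0 2 -> bits=10110000000
After insert 'cow': sets bits 2 9 -> bits=10110000010
Not inserted: emu owl ram rat yak — query each against bits=10110000010:
query emu: checks bit1=0, bit5=0 (has a 0) -> no => not a false positive
query owl: checks bit0=1, bit2=1 (all 1) -> maybe => FALSE POSITIVE
query ram: checks bit4=0, bit10=0 (has a 0) -> no => not a false positive
query rat: checks bit1=0, bit5=0 (has a 0) -> no => not a false positive
query yak: checks bit8=0, bit10=0 (has a 0) -> no => not a false positive
False positives (alphabetical): owl

Answer: owl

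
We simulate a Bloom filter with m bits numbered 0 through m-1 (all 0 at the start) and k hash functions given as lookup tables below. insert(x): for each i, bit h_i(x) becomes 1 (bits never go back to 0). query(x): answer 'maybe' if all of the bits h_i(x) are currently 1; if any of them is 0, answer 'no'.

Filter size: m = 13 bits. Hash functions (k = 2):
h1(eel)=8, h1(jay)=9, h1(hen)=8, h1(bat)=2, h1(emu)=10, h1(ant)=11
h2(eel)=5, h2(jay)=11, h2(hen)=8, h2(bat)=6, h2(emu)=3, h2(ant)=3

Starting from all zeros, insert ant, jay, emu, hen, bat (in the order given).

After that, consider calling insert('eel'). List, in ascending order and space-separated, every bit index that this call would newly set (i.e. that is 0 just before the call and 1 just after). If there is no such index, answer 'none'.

Start: bits=0000000000000
After insert 'ant': sets bits 3 11 -> bits=0001000000010
After insert 'jay': sets bits 9 11 -> bits=0001000001010
After insert 'emu': sets bits 3 10 -> bits=0001000001110
After insert 'hen': sets bits 8 -> bits=0001000011110
After insert 'bat': sets bits 2 6 -> bits=0011001011110
insert 'eel' would touch bits 5 8; currently bit5=0, bit8=1
Bits that are 0 among those (would change 0->1): 5

Answer: 5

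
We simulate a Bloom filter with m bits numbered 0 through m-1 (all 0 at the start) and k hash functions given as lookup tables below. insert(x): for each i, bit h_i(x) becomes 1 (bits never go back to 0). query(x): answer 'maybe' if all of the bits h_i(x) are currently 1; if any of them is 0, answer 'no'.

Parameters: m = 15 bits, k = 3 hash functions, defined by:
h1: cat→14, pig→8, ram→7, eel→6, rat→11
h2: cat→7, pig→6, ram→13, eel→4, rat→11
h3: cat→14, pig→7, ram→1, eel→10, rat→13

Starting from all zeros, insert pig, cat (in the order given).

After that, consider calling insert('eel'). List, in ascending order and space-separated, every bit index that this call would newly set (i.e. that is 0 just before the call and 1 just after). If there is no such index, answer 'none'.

Start: bits=000000000000000
After insert 'pig': sets bits 6 7 8 -> bits=000000111000000
After insert 'cat': sets bits 7 14 -> bits=000000111000001
insert 'eel' would touch bits 4 6 10; currently bit4=0, bit6=1, bit10=0
Bits that are 0 among those (would change 0->1): 4 10

Answer: 4 10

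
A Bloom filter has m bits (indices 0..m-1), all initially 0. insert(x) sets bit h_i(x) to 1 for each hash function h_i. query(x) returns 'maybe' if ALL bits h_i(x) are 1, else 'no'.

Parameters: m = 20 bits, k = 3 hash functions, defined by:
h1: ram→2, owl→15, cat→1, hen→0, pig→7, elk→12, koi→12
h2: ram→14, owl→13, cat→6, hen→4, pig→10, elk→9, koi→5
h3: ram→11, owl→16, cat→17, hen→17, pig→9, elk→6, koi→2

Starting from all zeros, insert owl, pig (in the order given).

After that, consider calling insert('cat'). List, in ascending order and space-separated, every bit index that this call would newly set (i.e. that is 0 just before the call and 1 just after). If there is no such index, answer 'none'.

Start: bits=00000000000000000000
After insert 'owl': sets bits 13 15 16 -> bits=00000000000001011000
After insert 'pig': sets bits 7 9 10 -> bits=00000001011001011000
insert 'cat' would touch bits 1 6 17; currently bit1=0, bit6=0, bit17=0
Bits that are 0 among those (would change 0->1): 1 6 17

Answer: 1 6 17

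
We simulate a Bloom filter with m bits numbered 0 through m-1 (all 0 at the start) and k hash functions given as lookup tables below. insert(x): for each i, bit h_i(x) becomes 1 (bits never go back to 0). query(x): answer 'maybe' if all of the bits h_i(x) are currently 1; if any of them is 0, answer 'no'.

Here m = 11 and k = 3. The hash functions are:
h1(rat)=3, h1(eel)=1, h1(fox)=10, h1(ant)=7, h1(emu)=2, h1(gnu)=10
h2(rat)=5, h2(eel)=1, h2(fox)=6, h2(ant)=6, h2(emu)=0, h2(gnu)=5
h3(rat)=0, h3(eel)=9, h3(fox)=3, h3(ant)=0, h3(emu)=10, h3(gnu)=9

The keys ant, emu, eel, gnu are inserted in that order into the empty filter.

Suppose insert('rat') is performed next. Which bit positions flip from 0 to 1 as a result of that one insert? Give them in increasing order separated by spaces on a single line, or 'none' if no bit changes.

Answer: 3

Derivation:
Start: bits=00000000000
After insert 'ant': sets bits 0 6 7 -> bits=10000011000
After insert 'emu': sets bits 0 2 10 -> bits=10100011001
After insert 'eel': sets bits 1 9 -> bits=11100011011
After insert 'gnu': sets bits 5 9 10 -> bits=11100111011
insert 'rat' would touch bits 0 3 5; currently bit0=1, bit3=0, bit5=1
Bits that are 0 among those (would change 0->1): 3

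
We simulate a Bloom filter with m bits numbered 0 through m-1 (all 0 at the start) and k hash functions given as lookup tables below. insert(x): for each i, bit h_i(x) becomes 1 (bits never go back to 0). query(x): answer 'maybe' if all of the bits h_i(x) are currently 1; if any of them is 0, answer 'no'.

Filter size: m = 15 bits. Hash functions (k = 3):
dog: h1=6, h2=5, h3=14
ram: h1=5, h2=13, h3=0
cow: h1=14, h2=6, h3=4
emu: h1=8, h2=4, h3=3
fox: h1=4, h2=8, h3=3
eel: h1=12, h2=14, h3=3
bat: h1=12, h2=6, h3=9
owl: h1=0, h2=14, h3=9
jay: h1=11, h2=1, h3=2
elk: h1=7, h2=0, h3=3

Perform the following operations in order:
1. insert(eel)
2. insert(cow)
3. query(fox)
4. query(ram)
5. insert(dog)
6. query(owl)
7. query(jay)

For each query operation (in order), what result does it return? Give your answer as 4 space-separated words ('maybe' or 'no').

Start: bits=000000000000000
Op 1: insert eel -> sets bits 3 12 14 -> bits=000100000000101
Op 2: insert cow -> sets bits 4 6 14 -> bits=000110100000101
Op 3: query fox -> checks bit3=1, bit4=1, bit8=0 (has a 0) -> no
Op 4: query ram -> checks bit0=0, bit5=0, bit13=0 (has a 0) -> no
Op 5: insert dog -> sets bits 5 6 14 -> bits=000111100000101
Op 6: query owl -> checks bit0=0, bit9=0, bit14=1 (has a 0) -> no
Op 7: query jay -> checks bit1=0, bit2=0, bit11=0 (has a 0) -> no
Query results in order: no no no no

Answer: no no no no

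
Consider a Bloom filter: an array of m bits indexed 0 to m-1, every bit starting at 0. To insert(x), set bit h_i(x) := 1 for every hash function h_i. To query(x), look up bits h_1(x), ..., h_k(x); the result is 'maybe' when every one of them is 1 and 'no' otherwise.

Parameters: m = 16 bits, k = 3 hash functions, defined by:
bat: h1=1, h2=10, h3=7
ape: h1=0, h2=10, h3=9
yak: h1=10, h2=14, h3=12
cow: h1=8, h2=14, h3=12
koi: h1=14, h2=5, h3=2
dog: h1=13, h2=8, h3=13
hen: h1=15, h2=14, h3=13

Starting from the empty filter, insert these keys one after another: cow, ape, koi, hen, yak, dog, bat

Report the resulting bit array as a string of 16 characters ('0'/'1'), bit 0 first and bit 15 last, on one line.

Start: bits=0000000000000000
After insert 'cow': sets bits 8 12 14 -> bits=0000000010001010
After insert 'ape': sets bits 0 9 10 -> bits=1000000011101010
After insert 'koi': sets bits 2 5 14 -> bits=1010010011101010
After insert 'hen': sets bits 13 14 15 -> bits=1010010011101111
After insert 'yak': sets bits 10 12 14 -> bits=1010010011101111
After insert 'dog': sets bits 8 13 -> bits=1010010011101111
After insert 'bat': sets bits 1 7 10 -> bits=1110010111101111

Answer: 1110010111101111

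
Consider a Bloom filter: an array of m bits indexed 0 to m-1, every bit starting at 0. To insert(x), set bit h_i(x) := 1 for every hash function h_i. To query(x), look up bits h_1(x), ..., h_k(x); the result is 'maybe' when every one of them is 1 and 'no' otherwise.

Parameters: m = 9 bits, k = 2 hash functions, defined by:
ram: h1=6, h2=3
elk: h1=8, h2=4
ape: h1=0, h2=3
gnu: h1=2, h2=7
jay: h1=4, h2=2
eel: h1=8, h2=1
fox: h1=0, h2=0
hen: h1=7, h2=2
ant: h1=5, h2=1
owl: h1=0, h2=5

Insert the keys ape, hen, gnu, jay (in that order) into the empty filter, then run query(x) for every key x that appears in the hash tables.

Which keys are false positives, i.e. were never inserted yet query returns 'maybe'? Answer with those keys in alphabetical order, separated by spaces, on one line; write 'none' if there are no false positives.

Start: bits=000000000
After insert 'ape': sets bits 0 3 -> bits=100100000
After insert 'hen': sets bits 2 7 -> bits=101100010
After insert 'gnu': sets bits 2 7 -> bits=101100010
After insert 'jay': sets bits 2 4 -> bits=101110010
Not inserted: ant eel elk fox owl ram — query each against bits=101110010:
query ant: checks bit1=0, bit5=0 (has a 0) -> no => not a false positive
query eel: checks bit1=0, bit8=0 (has a 0) -> no => not a false positive
query elk: checks bit4=1, bit8=0 (has a 0) -> no => not a false positive
query fox: checks bit0=1 (all 1) -> maybe => FALSE POSITIVE
query owl: checks bit0=1, bit5=0 (has a 0) -> no => not a false positive
query ram: checks bit3=1, bit6=0 (has a 0) -> no => not a false positive
False positives (alphabetical): fox

Answer: fox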